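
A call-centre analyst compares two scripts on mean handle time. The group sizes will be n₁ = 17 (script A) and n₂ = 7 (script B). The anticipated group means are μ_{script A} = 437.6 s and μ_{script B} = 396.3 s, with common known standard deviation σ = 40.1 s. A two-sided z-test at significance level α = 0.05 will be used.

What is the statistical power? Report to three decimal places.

Power ≈ 0.631

Standardized effect: d = |μ_{script A} − μ_{script B}| / σ = |437.6 − 396.3| / 40.1 = 1.0299
Noncentrality parameter: δ = d / √(1/n₁ + 1/n₂) = 1.0299 / √(1/17 + 1/7) = 2.2934
Critical value for a two-sided test at α = 0.05: z_{α/2} = 1.960.
Power = Φ(δ − 1.960) + Φ(−δ − 1.960) = Φ(0.333) + Φ(-4.253) = 0.6306 + 0.0000 = 0.6306.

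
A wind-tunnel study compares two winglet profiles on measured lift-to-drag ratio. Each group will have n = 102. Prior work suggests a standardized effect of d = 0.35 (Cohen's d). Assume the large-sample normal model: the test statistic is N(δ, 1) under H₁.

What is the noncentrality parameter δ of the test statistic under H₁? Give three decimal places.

The noncentrality parameter scales effect size by the design's sample-size factor: δ = d·√(n/2) = 0.35 × √(102/2) = 2.4995

δ ≈ 2.499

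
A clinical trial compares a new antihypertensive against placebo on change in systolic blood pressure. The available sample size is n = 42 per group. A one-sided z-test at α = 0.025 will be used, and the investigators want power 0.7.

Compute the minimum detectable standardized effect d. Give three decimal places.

d ≈ 0.542

Need Φ(δ − 1.960) = 0.7, so δ = 1.960 + 0.524 = 2.484.
δ = d·√(n/2) ⇒ d = δ/√(n/2) = 2.484/√(42/2) = 0.5421.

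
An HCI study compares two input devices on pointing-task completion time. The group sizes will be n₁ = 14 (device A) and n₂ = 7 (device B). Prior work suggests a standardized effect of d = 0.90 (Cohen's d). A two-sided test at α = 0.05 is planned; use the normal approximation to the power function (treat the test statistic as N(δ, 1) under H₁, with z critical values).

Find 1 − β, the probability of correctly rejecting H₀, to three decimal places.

Noncentrality parameter: δ = d / √(1/n₁ + 1/n₂) = 0.90 / √(1/14 + 1/7) = 1.9442
Two-sided α = 0.05 → critical value z_{0.025} = 1.960.
Power = Φ(δ − 1.960) + Φ(−δ − 1.960) = Φ(-0.016) + Φ(-3.904) = 0.4937 + 0.0000 = 0.4938.

Power ≈ 0.494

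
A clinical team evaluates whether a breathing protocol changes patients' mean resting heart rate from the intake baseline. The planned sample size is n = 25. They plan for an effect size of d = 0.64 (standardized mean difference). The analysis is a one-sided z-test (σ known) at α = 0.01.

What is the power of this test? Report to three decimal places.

Noncentrality parameter: δ = d·√n = 0.64 × √25 = 3.2000
One-sided α = 0.01 → critical value z_{0.01} = 2.326.
Power = Φ(δ − 2.326) = Φ(0.874) = 0.8088.

Power ≈ 0.809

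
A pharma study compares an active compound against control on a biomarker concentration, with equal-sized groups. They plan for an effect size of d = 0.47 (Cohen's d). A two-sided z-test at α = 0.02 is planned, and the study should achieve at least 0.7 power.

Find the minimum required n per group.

Set Φ(δ − 2.326) = 0.7; then δ − 2.326 = Φ⁻¹(0.7) = 0.524, giving δ = 2.851.
(Ignoring the negligible lower-tail rejection probability gives the usual closed-form inversion.)
δ = d·√(n/2) ⇒ n = 2(δ/d)² = 2 × (2.851 / 0.47)² = 73.58.
Rounding up, n = 74 per group.

n = 74 per group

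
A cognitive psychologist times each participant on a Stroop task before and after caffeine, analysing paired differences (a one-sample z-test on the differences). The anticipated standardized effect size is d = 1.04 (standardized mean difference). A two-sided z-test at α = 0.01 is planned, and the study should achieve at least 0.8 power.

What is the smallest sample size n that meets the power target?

n = 11

For power 0.8 need Φ(δ − z_{0.005}) = 0.8, so δ = z_{0.005} + z_{0.20} = 2.576 + 0.842 = 3.417.
(Ignoring the negligible lower-tail rejection probability gives the usual closed-form inversion.)
δ = d·√n ⇒ n = (δ/d)² = (3.417 / 1.04)² = 10.80.
Round up to the next whole unit.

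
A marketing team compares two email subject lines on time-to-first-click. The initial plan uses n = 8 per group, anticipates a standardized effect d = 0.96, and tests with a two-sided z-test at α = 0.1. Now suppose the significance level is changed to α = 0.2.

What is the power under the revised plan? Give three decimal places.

Power ≈ 0.739

δ = d·√(n/2) = 0.96 × √(8/2) = 1.9200 (unchanged). New critical value: z_{0.1} = 1.282.
Revised power = Φ(δ − 1.282) + Φ(−δ − 1.282) = Φ(0.638) + Φ(-3.202) = 0.7384 + 0.0007 = 0.7391.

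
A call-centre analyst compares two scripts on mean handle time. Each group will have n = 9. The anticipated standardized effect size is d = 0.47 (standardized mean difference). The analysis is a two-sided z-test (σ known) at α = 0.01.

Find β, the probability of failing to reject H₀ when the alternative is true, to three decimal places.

Noncentrality parameter: δ = d·√(n/2) = 0.47 × √(9/2) = 0.9970
Critical value for a two-sided test at α = 0.01: z_{α/2} = 2.576.
Power = Φ(δ − 2.576) + Φ(−δ − 2.576) = Φ(-1.579) + Φ(-3.573) = 0.0572 + 0.0002 = 0.0574.
Type II error: β = 1 − power = 1 − 0.0574 = 0.9426.

β ≈ 0.943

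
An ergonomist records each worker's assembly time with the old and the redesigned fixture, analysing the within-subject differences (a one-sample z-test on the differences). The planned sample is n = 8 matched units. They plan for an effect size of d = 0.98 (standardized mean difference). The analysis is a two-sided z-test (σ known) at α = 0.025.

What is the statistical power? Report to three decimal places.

Noncentrality parameter: δ = d·√n = 0.98 × √8 = 2.7719
Two-sided α = 0.025 → critical value z_{0.0125} = 2.241.
Power = Φ(δ − 2.241) + Φ(−δ − 2.241) = Φ(0.530) + Φ(-5.013) = 0.7021 + 0.0000 = 0.7021.

Power ≈ 0.702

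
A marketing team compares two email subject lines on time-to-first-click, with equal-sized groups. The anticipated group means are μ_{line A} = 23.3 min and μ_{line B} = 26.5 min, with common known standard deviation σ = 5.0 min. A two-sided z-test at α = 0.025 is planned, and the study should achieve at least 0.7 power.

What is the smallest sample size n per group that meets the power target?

n = 38 per group

Standardized effect: d = |μ_{line A} − μ_{line B}| / σ = |23.3 − 26.5| / 5.0 = 0.6400
For power 0.7 need Φ(δ − z_{0.0125}) = 0.7, so δ = z_{0.0125} + z_{0.30} = 2.241 + 0.524 = 2.766.
(For δ > 0 the lower-tail rejection region contributes negligibly to power, so the one-term inversion is standard.)
δ = d·√(n/2) ⇒ n = 2(δ/d)² = 2 × (2.766 / 0.6400)² = 37.35.
Rounding up, n = 38 per group.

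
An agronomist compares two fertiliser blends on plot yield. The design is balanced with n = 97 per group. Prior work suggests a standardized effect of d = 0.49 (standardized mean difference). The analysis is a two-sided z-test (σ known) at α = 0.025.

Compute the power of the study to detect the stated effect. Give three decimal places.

Noncentrality parameter: δ = d·√(n/2) = 0.49 × √(97/2) = 3.4125
Critical value for a two-sided test at α = 0.025: z_{α/2} = 2.241.
Power = Φ(δ − 2.241) + Φ(−δ − 2.241) = Φ(1.171) + Φ(-5.654) = 0.8792 + 0.0000 = 0.8792.

Power ≈ 0.879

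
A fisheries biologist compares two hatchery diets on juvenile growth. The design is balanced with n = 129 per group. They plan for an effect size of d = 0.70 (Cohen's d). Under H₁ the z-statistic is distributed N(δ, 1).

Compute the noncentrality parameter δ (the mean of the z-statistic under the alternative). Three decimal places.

δ ≈ 5.622

δ = d·√(n/2) = 0.70 × √(129/2) = 5.6218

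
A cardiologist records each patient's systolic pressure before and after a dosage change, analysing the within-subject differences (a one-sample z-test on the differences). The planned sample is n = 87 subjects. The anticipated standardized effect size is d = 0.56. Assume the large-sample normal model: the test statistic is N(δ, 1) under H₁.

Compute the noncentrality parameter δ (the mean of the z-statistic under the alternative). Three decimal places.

δ ≈ 5.223

δ = d·√n = 0.56 × √87 = 5.2233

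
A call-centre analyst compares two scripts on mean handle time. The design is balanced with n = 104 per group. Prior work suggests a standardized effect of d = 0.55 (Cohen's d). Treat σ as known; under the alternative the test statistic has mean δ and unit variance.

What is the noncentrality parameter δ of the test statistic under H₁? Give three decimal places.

δ ≈ 3.966

The noncentrality parameter scales effect size by the design's sample-size factor: δ = d·√(n/2) = 0.55 × √(104/2) = 3.9661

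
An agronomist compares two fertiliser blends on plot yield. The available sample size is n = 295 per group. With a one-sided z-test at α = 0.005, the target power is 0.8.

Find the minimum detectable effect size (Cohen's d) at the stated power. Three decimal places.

d ≈ 0.281

Need Φ(δ − 2.576) = 0.8, so δ = 2.576 + 0.842 = 3.417.
δ = d·√(n/2) ⇒ d = δ/√(n/2) = 3.417/√(295/2) = 0.2814.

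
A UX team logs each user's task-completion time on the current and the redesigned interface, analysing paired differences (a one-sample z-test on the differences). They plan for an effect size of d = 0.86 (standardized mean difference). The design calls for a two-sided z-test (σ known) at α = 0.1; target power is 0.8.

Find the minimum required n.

n = 9

Set Φ(δ − 1.645) = 0.8; then δ − 1.645 = Φ⁻¹(0.8) = 0.842, giving δ = 2.486.
(For δ > 0 the lower-tail rejection region contributes negligibly to power, so the one-term inversion is standard.)
δ = d·√n ⇒ n = (δ/d)² = (2.486 / 0.86)² = 8.36.
Rounding up, n = 9.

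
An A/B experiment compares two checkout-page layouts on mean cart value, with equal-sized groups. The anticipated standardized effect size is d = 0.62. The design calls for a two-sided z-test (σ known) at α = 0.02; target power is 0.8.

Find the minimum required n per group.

For power 0.8 need Φ(δ − z_{0.01}) = 0.8, so δ = z_{0.01} + z_{0.20} = 2.326 + 0.842 = 3.168.
(For δ > 0 the lower-tail rejection region contributes negligibly to power, so the one-term inversion is standard.)
δ = d·√(n/2) ⇒ n = 2(δ/d)² = 2 × (3.168 / 0.62)² = 52.22.
Round up to the next whole unit.

n = 53 per group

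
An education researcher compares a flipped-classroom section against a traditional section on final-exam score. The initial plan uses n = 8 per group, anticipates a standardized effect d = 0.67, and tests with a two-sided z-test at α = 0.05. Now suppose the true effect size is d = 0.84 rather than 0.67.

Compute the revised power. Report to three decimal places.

Power ≈ 0.390

With d = 0.84: δ = d·√(n/2) = 0.84 × √(8/2) = 1.6800. Critical value z_{0.025} = 1.960.
Revised power = Φ(δ − 1.960) + Φ(−δ − 1.960) = Φ(-0.280) + Φ(-3.640) = 0.3898 + 0.0001 = 0.3899.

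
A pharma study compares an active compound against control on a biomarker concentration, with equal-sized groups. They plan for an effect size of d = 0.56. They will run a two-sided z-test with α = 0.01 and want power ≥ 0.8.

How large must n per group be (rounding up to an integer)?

Set Φ(δ − 2.576) = 0.8; then δ − 2.576 = Φ⁻¹(0.8) = 0.842, giving δ = 3.417.
(For δ > 0 the lower-tail rejection region contributes negligibly to power, so the one-term inversion is standard.)
δ = d·√(n/2) ⇒ n = 2(δ/d)² = 2 × (3.417 / 0.56)² = 74.48.
Round up to the next whole unit.

n = 75 per group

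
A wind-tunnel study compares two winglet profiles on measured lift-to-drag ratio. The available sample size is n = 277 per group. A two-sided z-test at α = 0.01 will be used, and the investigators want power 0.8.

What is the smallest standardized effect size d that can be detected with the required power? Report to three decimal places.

d ≈ 0.290

Required noncentrality: δ = z_{0.005} + z_{0.20} = 2.576 + 0.842 = 3.417.
(The second rejection-region term Φ(−δ − z_{α/2}) is negligible and dropped.)
δ = d·√(n/2) ⇒ d = δ/√(n/2) = 3.417/√(277/2) = 0.2904.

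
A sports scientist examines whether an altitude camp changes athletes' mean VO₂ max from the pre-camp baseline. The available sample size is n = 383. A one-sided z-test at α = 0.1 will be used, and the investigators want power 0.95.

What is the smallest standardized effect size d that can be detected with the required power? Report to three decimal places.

Required noncentrality: δ = z_{0.1} + z_{0.05} = 1.282 + 1.645 = 2.926.
δ = d·√n ⇒ d = δ/√n = 2.926/√383 = 0.1495.

d ≈ 0.150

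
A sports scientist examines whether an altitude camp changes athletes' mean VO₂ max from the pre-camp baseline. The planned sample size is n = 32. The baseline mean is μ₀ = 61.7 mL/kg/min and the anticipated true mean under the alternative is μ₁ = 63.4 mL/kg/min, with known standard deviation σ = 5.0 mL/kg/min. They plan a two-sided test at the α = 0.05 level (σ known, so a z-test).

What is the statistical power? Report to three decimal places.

Power ≈ 0.485

Standardized effect: d = |μ₁ − μ₀| / σ = |63.4 − 61.7| / 5.0 = 0.3400
Noncentrality parameter: δ = d·√n = 0.3400 × √32 = 1.9233
Two-sided α = 0.05 → critical value z_{0.025} = 1.960.
Power = Φ(δ − 1.960) + Φ(−δ − 1.960) = Φ(-0.037) + Φ(-3.883) = 0.4854 + 0.0001 = 0.4854.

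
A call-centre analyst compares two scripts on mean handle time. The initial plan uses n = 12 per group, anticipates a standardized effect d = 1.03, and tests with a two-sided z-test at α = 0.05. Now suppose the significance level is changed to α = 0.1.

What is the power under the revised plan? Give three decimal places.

Power ≈ 0.810

δ = d·√(n/2) = 1.03 × √(12/2) = 2.5230 (unchanged). New critical value: z_{0.05} = 1.645.
Revised power = Φ(δ − 1.645) + Φ(−δ − 1.645) = Φ(0.878) + Φ(-4.168) = 0.8101 + 0.0000 = 0.8101.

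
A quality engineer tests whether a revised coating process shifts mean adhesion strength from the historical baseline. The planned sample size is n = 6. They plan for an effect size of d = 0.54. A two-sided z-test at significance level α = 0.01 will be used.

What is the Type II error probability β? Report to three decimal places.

Noncentrality parameter: δ = d·√n = 0.54 × √6 = 1.3227
Two-sided α = 0.01 → critical value z_{0.005} = 2.576.
Power = Φ(δ − 2.576) + Φ(−δ − 2.576) = Φ(-1.253) + Φ(-3.899) = 0.1051 + 0.0000 = 0.1051.
Type II error: β = 1 − power = 1 − 0.1051 = 0.8949.

β ≈ 0.895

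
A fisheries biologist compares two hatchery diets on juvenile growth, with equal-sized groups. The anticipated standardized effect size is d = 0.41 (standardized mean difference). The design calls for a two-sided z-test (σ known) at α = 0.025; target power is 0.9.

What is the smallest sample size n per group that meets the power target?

n = 148 per group

Set Φ(δ − 2.241) = 0.9; then δ − 2.241 = Φ⁻¹(0.9) = 1.282, giving δ = 3.523.
(The Φ(−δ − z_{α/2}) term is vanishingly small for δ > 0 and is dropped in the standard sample-size formula.)
δ = d·√(n/2) ⇒ n = 2(δ/d)² = 2 × (3.523 / 0.41)² = 147.66.
Round up to the next whole unit.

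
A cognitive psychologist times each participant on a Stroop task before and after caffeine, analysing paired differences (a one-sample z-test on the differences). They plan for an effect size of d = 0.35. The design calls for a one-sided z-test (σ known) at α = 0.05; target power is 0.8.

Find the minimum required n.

n = 51

Set Φ(δ − 1.645) = 0.8; then δ − 1.645 = Φ⁻¹(0.8) = 0.842, giving δ = 2.486.
δ = d·√n ⇒ n = (δ/d)² = (2.486 / 0.35)² = 50.47.
Round up to the next whole unit.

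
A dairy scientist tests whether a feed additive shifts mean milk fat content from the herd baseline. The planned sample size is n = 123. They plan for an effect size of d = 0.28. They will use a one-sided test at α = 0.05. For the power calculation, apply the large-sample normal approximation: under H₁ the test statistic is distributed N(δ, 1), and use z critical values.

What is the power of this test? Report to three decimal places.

Power ≈ 0.928

Noncentrality parameter: λ = d·√n = 0.28 × √123 = 3.1054
Critical value for a one-sided test at α = 0.05: z_α = 1.645.
Power = Φ(λ − 1.645) = Φ(1.460) = 0.9279.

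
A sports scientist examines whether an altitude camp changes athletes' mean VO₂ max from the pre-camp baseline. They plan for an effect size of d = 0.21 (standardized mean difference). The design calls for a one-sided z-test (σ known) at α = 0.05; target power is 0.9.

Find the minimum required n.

For power 0.9 need Φ(δ − z_{0.05}) = 0.9, so δ = z_{0.05} + z_{0.10} = 1.645 + 1.282 = 2.926.
δ = d·√n ⇒ n = (δ/d)² = (2.926 / 0.21)² = 194.19.
Round up to the next whole unit.

n = 195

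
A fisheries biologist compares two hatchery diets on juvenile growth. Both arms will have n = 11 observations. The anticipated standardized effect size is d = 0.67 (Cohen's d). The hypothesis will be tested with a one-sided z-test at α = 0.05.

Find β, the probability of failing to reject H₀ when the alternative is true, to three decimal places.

β ≈ 0.529

Noncentrality parameter: δ = d·√(n/2) = 0.67 × √(11/2) = 1.5713
Critical value for a one-sided test at α = 0.05: z_α = 1.645.
Power = P(Z > 1.645 − δ) = Φ(-0.074) = 0.4707.
Type II error: β = 1 − power = 1 − 0.4707 = 0.5293.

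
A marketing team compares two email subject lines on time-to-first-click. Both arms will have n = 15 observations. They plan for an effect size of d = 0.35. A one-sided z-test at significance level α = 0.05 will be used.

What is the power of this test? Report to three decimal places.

Power ≈ 0.246

Noncentrality parameter: λ = d·√(n/2) = 0.35 × √(15/2) = 0.9585
One-sided α = 0.05 → critical value z_{0.05} = 1.645.
Power = P(Z > 1.645 − λ) = Φ(-0.686) = 0.2462.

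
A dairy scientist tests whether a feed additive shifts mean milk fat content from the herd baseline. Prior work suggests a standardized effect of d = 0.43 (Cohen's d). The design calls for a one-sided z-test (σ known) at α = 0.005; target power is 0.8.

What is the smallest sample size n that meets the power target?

For power 0.8 need Φ(δ − z_{0.005}) = 0.8, so δ = z_{0.005} + z_{0.20} = 2.576 + 0.842 = 3.417.
δ = d·√n ⇒ n = (δ/d)² = (3.417 / 0.43)² = 63.16.
Round up to the next whole unit.

n = 64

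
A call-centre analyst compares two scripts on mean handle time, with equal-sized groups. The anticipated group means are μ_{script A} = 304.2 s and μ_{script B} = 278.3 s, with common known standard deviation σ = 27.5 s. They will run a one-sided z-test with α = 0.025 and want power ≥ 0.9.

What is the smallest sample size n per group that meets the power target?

Standardized effect: d = |μ_{script A} − μ_{script B}| / σ = |304.2 − 278.3| / 27.5 = 0.9418
For power 0.9 need Φ(δ − z_{0.025}) = 0.9, so δ = z_{0.025} + z_{0.10} = 1.960 + 1.282 = 3.242.
δ = d·√(n/2) ⇒ n = 2(δ/d)² = 2 × (3.242 / 0.9418)² = 23.69.
Round up to the next whole unit.

n = 24 per group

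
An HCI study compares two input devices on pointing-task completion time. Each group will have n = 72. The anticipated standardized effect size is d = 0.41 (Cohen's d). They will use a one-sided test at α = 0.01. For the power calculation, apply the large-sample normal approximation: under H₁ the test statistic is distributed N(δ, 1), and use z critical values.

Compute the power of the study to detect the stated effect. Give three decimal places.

Noncentrality parameter: δ = d·√(n/2) = 0.41 × √(72/2) = 2.4600
One-sided α = 0.01 → critical value z_{0.01} = 2.326.
Power = Φ(δ − 2.326) = Φ(0.134) = 0.5532.

Power ≈ 0.553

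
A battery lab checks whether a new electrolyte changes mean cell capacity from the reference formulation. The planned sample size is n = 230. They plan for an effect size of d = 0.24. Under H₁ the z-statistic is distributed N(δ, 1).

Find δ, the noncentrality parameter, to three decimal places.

δ ≈ 3.640

δ = d·√n = 0.24 × √230 = 3.6398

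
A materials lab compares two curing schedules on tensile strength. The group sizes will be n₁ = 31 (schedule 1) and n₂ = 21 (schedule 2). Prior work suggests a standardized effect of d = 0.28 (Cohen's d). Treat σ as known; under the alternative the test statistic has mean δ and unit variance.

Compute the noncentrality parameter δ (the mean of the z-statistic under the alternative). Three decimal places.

δ ≈ 0.991

δ = d / √(1/n₁ + 1/n₂) = 0.28 / √(1/31 + 1/21) = 0.9907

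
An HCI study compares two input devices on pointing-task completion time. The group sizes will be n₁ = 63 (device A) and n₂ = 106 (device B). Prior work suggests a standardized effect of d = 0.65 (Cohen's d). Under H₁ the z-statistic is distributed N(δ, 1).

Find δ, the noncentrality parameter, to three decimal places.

δ ≈ 4.086

δ = d / √(1/n₁ + 1/n₂) = 0.65 / √(1/63 + 1/106) = 4.0860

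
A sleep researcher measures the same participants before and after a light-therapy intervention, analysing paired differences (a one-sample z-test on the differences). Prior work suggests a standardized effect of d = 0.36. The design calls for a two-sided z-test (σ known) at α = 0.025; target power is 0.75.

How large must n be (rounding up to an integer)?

Set Φ(δ − 2.241) = 0.75; then δ − 2.241 = Φ⁻¹(0.75) = 0.674, giving δ = 2.916.
(Ignoring the negligible lower-tail rejection probability gives the usual closed-form inversion.)
δ = d·√n ⇒ n = (δ/d)² = (2.916 / 0.36)² = 65.61.
Round up to the next whole unit.

n = 66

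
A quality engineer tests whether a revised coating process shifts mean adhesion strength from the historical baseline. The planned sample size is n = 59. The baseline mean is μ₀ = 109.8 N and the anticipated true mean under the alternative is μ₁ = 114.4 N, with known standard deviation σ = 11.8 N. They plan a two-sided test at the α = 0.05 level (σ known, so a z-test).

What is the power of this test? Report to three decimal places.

Power ≈ 0.850

Standardized effect: d = |μ₁ − μ₀| / σ = |114.4 − 109.8| / 11.8 = 0.3898
Noncentrality parameter: δ = d·√n = 0.3898 × √59 = 2.9943
Critical value for a two-sided test at α = 0.05: z_{α/2} = 1.960.
Power = Φ(δ − 1.960) + Φ(−δ − 1.960) = Φ(1.034) + Φ(-4.954) = 0.8495 + 0.0000 = 0.8495.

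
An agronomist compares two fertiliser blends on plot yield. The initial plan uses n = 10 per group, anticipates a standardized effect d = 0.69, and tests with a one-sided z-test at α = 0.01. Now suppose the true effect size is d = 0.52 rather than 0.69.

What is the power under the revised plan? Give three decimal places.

Power ≈ 0.122

With d = 0.52: δ = d·√(n/2) = 0.52 × √(10/2) = 1.1628. Critical value z_{0.01} = 2.326.
Revised power = P(Z > 2.326 − δ) = Φ(-1.164) = 0.1223.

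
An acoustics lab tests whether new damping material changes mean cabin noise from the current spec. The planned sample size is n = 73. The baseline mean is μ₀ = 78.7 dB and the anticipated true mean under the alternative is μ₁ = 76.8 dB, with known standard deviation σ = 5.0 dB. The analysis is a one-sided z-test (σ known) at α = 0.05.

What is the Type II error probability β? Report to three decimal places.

β ≈ 0.055

Standardized effect: d = |μ₁ − μ₀| / σ = |76.8 − 78.7| / 5.0 = 0.3800
Noncentrality parameter: δ = d·√n = 0.3800 × √73 = 3.2467
Critical value for a one-sided test at α = 0.05: z_α = 1.645.
Power = Φ(δ − 1.645) = Φ(1.602) = 0.9454.
Type II error: β = 1 − power = 1 − 0.9454 = 0.0546.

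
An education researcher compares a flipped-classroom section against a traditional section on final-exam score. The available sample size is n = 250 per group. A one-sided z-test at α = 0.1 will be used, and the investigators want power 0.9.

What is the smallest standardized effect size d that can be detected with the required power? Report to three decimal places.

Need Φ(δ − 1.282) = 0.9, so δ = 1.282 + 1.282 = 2.563.
δ = d·√(n/2) ⇒ d = δ/√(n/2) = 2.563/√(250/2) = 0.2293.

d ≈ 0.229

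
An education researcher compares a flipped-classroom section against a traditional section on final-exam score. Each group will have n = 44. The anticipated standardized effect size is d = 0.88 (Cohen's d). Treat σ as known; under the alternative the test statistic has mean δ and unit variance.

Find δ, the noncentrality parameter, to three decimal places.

The noncentrality parameter scales effect size by the design's sample-size factor: δ = d·√(n/2) = 0.88 × √(44/2) = 4.1276

δ ≈ 4.128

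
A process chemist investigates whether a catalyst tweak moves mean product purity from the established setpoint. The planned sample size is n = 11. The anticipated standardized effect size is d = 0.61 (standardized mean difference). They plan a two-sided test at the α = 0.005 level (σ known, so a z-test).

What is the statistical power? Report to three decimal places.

Power ≈ 0.217

Noncentrality parameter: δ = d·√n = 0.61 × √11 = 2.0231
Two-sided α = 0.005 → critical value z_{0.0025} = 2.807.
Power = Φ(δ − 2.807) + Φ(−δ − 2.807) = Φ(-0.784) + Φ(-4.830) = 0.2166 + 0.0000 = 0.2166.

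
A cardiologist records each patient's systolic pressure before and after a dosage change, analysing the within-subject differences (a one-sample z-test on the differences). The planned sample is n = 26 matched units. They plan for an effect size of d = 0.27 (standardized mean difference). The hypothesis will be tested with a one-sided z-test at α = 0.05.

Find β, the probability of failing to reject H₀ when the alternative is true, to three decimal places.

β ≈ 0.606

Noncentrality parameter: δ = d·√n = 0.27 × √26 = 1.3767
One-sided α = 0.05 → critical value z_{0.05} = 1.645.
Power = Φ(δ − 1.645) = Φ(-0.268) = 0.3943.
Type II error: β = 1 − power = 1 − 0.3943 = 0.6057.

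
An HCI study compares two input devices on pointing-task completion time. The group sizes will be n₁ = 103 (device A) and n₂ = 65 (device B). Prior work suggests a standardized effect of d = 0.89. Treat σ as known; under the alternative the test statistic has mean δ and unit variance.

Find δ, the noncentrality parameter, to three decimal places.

δ ≈ 5.618

δ = d / √(1/n₁ + 1/n₂) = 0.89 / √(1/103 + 1/65) = 5.6184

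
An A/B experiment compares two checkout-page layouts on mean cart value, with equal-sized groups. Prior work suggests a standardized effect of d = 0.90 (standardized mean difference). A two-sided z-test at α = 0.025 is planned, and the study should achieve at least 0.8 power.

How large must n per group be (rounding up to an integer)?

Set Φ(δ − 2.241) = 0.8; then δ − 2.241 = Φ⁻¹(0.8) = 0.842, giving δ = 3.083.
(For δ > 0 the lower-tail rejection region contributes negligibly to power, so the one-term inversion is standard.)
δ = d·√(n/2) ⇒ n = 2(δ/d)² = 2 × (3.083 / 0.90)² = 23.47.
Round up to the next whole unit.

n = 24 per group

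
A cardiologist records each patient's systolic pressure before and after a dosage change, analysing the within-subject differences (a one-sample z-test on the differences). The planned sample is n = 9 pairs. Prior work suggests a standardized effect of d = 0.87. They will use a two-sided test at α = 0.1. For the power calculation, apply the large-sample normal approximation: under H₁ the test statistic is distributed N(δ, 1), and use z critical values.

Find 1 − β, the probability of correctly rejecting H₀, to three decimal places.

Noncentrality parameter: δ = d·√n = 0.87 × √9 = 2.6100
Critical value for a two-sided test at α = 0.1: z_{α/2} = 1.645.
Power = Φ(δ − 1.645) + Φ(−δ − 1.645) = Φ(0.965) + Φ(-4.255) = 0.8328 + 0.0000 = 0.8328.

Power ≈ 0.833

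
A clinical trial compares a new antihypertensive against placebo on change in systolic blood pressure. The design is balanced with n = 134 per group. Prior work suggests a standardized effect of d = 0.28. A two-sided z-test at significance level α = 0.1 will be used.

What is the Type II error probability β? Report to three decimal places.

β ≈ 0.259

Noncentrality parameter: λ = d·√(n/2) = 0.28 × √(134/2) = 2.2919
Critical value for a two-sided test at α = 0.1: z_{α/2} = 1.645.
Power = Φ(λ − 1.645) + Φ(−λ − 1.645) = Φ(0.647) + Φ(-3.937) = 0.7412 + 0.0000 = 0.7412.
Type II error: β = 1 − power = 1 − 0.7412 = 0.2588.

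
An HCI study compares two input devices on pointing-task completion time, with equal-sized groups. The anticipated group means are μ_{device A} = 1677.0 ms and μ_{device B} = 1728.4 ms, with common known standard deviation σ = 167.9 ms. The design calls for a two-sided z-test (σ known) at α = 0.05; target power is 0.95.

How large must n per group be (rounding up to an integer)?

n = 278 per group

Standardized effect: d = |μ_{device A} − μ_{device B}| / σ = |1677.0 − 1728.4| / 167.9 = 0.3061
Set Φ(δ − 1.960) = 0.95; then δ − 1.960 = Φ⁻¹(0.95) = 1.645, giving δ = 3.605.
(Ignoring the negligible lower-tail rejection probability gives the usual closed-form inversion.)
δ = d·√(n/2) ⇒ n = 2(δ/d)² = 2 × (3.605 / 0.3061)² = 277.31.
Round up to the next whole unit.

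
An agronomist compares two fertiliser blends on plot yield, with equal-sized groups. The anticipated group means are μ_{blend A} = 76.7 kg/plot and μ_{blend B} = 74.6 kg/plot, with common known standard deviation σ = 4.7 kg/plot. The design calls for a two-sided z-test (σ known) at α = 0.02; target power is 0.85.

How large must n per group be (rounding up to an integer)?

n = 114 per group

Standardized effect: d = |μ_{blend A} − μ_{blend B}| / σ = |76.7 − 74.6| / 4.7 = 0.4468
Set Φ(δ − 2.326) = 0.85; then δ − 2.326 = Φ⁻¹(0.85) = 1.036, giving δ = 3.363.
(The Φ(−δ − z_{α/2}) term is vanishingly small for δ > 0 and is dropped in the standard sample-size formula.)
δ = d·√(n/2) ⇒ n = 2(δ/d)² = 2 × (3.363 / 0.4468)² = 113.29.
Rounding up, n = 114 per group.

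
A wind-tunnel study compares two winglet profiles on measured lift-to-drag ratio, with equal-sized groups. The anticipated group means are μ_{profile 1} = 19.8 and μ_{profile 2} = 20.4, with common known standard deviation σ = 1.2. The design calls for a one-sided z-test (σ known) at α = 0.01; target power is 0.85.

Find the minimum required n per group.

n = 91 per group

Standardized effect: d = |μ_{profile 1} − μ_{profile 2}| / σ = |19.8 − 20.4| / 1.2 = 0.5000
For power 0.85 need Φ(δ − z_{0.01}) = 0.85, so δ = z_{0.01} + z_{0.15} = 2.326 + 1.036 = 3.363.
δ = d·√(n/2) ⇒ n = 2(δ/d)² = 2 × (3.363 / 0.5000)² = 90.47.
Rounding up, n = 91 per group.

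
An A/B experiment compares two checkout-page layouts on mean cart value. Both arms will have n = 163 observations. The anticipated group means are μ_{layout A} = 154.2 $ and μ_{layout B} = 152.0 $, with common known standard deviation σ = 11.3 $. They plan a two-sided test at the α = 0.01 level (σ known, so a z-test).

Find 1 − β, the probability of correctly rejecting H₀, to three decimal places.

Power ≈ 0.207

Standardized effect: d = |μ_{layout A} − μ_{layout B}| / σ = |154.2 − 152.0| / 11.3 = 0.1947
Noncentrality parameter: δ = d·√(n/2) = 0.1947 × √(163/2) = 1.7576
Two-sided α = 0.01 → critical value z_{0.005} = 2.576.
Power = Φ(δ − 2.576) + Φ(−δ − 2.576) = Φ(-0.818) + Φ(-4.333) = 0.2066 + 0.0000 = 0.2066.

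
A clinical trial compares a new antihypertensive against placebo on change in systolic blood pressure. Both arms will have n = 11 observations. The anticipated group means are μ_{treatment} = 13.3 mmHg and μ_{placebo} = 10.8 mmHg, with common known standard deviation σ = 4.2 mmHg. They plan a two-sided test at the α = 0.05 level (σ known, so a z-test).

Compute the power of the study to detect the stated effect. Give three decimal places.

Standardized effect: d = |μ_{treatment} − μ_{placebo}| / σ = |13.3 − 10.8| / 4.2 = 0.5952
Noncentrality parameter: δ = d·√(n/2) = 0.5952 × √(11/2) = 1.3960
Critical value for a two-sided test at α = 0.05: z_{α/2} = 1.960.
Power = Φ(δ − 1.960) + Φ(−δ − 1.960) = Φ(-0.564) + Φ(-3.356) = 0.2864 + 0.0004 = 0.2868.

Power ≈ 0.287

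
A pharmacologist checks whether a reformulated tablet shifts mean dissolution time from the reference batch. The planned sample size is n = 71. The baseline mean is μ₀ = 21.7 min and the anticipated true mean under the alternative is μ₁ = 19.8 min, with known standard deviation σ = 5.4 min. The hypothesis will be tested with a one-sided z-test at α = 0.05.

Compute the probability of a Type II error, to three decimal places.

β ≈ 0.093

Standardized effect: d = |μ₁ − μ₀| / σ = |19.8 − 21.7| / 5.4 = 0.3519
Noncentrality parameter: δ = d·√n = 0.3519 × √71 = 2.9648
One-sided α = 0.05 → critical value z_{0.05} = 1.645.
Power = Φ(δ − 1.645) = Φ(1.320) = 0.9066.
Type II error: β = 1 − power = 1 − 0.9066 = 0.0934.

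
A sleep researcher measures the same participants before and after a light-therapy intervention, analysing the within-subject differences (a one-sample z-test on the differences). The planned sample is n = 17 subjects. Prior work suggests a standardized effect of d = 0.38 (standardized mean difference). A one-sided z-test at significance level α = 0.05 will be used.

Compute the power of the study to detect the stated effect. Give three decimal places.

Power ≈ 0.469

Noncentrality parameter: δ = d·√n = 0.38 × √17 = 1.5668
One-sided α = 0.05 → critical value z_{0.05} = 1.645.
Power = P(Z > 1.645 − δ) = Φ(-0.078) = 0.4689.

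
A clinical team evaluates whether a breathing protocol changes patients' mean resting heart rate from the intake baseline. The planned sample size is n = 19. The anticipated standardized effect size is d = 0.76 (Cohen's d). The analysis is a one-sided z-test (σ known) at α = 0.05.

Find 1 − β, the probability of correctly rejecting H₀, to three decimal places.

Power ≈ 0.952

Noncentrality parameter: δ = d·√n = 0.76 × √19 = 3.3128
Critical value for a one-sided test at α = 0.05: z_α = 1.645.
Power = P(Z > 1.645 − δ) = Φ(1.668) = 0.9523.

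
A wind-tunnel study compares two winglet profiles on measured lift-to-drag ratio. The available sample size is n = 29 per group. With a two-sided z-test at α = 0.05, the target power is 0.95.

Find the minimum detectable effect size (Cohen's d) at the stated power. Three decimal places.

d ≈ 0.947

Need Φ(δ − 1.960) = 0.95, so δ = 1.960 + 1.645 = 3.605.
(Lower-tail contribution to power is negligible for δ > 0.)
δ = d·√(n/2) ⇒ d = δ/√(n/2) = 3.605/√(29/2) = 0.9467.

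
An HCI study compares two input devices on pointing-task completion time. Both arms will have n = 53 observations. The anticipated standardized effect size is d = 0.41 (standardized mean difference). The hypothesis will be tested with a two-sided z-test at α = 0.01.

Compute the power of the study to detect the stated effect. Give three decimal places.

Power ≈ 0.321

Noncentrality parameter: δ = d·√(n/2) = 0.41 × √(53/2) = 2.1106
Two-sided α = 0.01 → critical value z_{0.005} = 2.576.
Power = Φ(δ − 2.576) + Φ(−δ − 2.576) = Φ(-0.465) + Φ(-4.686) = 0.3209 + 0.0000 = 0.3209.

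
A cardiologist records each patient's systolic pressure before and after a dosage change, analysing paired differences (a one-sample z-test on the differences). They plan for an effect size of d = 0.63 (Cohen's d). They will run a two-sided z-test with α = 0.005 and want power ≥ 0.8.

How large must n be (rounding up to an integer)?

For power 0.8 need Φ(δ − z_{0.0025}) = 0.8, so δ = z_{0.0025} + z_{0.20} = 2.807 + 0.842 = 3.649.
(The Φ(−δ − z_{α/2}) term is vanishingly small for δ > 0 and is dropped in the standard sample-size formula.)
δ = d·√n ⇒ n = (δ/d)² = (3.649 / 0.63)² = 33.54.
Rounding up, n = 34.

n = 34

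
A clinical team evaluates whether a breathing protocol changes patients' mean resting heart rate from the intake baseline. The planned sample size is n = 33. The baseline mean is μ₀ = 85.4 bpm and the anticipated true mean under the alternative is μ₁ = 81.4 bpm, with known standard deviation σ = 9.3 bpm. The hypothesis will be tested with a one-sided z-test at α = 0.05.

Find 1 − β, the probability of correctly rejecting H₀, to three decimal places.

Power ≈ 0.796

Standardized effect: d = |μ₁ − μ₀| / σ = |81.4 − 85.4| / 9.3 = 0.4301
Noncentrality parameter: δ = d·√n = 0.4301 × √33 = 2.4708
One-sided α = 0.05 → critical value z_{0.05} = 1.645.
Power = P(Z > 1.645 − δ) = Φ(0.826) = 0.7956.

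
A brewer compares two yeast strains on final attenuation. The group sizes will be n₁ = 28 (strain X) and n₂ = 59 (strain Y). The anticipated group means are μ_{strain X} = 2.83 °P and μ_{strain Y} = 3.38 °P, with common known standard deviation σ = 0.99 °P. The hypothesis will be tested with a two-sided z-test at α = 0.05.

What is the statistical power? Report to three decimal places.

Standardized effect: d = |μ_{strain X} − μ_{strain Y}| / σ = |2.83 − 3.38| / 0.99 = 0.5556
Noncentrality parameter: δ = d / √(1/n₁ + 1/n₂) = 0.5556 / √(1/28 + 1/59) = 2.4209
Two-sided α = 0.05 → critical value z_{0.025} = 1.960.
Power = Φ(δ − 1.960) + Φ(−δ − 1.960) = Φ(0.461) + Φ(-4.381) = 0.6776 + 0.0000 = 0.6776.

Power ≈ 0.678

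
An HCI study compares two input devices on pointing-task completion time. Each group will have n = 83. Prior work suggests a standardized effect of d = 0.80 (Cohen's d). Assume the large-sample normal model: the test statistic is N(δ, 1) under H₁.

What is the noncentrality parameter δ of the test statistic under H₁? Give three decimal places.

δ = d·√(n/2) = 0.80 × √(83/2) = 5.1536

δ ≈ 5.154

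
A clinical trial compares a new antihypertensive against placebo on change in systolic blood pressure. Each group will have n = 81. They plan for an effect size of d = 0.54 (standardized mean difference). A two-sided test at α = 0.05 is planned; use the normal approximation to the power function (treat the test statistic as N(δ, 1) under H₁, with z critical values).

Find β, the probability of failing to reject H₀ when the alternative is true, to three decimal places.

Noncentrality parameter: δ = d·√(n/2) = 0.54 × √(81/2) = 3.4365
Two-sided α = 0.05 → critical value z_{0.025} = 1.960.
Power = Φ(δ − 1.960) + Φ(−δ − 1.960) = Φ(1.477) + Φ(-5.397) = 0.9301 + 0.0000 = 0.9301.
Type II error: β = 1 − power = 1 − 0.9301 = 0.0699.

β ≈ 0.070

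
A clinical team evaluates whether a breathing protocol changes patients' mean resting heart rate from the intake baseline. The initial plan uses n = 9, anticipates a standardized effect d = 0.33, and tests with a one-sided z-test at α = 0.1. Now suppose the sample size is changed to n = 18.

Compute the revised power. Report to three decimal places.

Power ≈ 0.547

With n = 18: δ = d·√n = 0.33 × √18 = 1.4001. Critical value z_{0.1} = 1.282.
Revised power = P(Z > 1.282 − δ) = Φ(0.119) = 0.5472.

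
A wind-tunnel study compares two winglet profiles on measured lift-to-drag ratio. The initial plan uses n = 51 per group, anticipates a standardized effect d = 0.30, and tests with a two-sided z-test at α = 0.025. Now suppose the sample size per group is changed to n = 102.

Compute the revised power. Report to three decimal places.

With n = 102 per group: δ = d·√(n/2) = 0.30 × √(102/2) = 2.1424. Critical value z_{0.0125} = 2.241.
Revised power = Φ(δ − 2.241) + Φ(−δ − 2.241) = Φ(-0.099) + Φ(-4.384) = 0.4606 + 0.0000 = 0.4606.

Power ≈ 0.461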